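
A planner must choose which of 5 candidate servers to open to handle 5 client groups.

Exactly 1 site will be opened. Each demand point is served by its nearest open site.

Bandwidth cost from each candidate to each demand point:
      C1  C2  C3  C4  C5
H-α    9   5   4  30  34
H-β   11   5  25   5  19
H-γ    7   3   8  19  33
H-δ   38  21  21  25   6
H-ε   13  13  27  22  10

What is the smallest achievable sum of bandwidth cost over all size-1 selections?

Open {H-β}.
  C1→H-β 11, C2→H-β 5, C3→H-β 25, C4→H-β 5, C5→H-β 19  ⇒ total 65.
Compare {H-γ}: total 70.
Compare {H-α}: total 82.
No size-1 selection does better; minimum is 65.

65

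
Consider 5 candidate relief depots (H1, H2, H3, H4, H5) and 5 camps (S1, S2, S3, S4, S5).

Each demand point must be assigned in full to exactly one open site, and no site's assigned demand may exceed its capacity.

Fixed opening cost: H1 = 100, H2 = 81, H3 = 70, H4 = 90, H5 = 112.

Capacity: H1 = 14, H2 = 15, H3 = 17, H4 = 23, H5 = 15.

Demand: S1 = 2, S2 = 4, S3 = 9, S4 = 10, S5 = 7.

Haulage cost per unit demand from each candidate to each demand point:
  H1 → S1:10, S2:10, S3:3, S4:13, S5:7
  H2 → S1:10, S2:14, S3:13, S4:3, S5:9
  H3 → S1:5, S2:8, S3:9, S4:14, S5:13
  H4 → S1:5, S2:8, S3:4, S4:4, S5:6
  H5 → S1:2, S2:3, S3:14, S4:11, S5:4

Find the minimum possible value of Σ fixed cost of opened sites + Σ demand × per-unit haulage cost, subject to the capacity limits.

321

Open {H2, H4}; cheapest assignment that respects the capacities:
  H2 (cap 15, load 10): S4 — cost 10×3 = 30
  H4 (cap 23, load 22): S1, S2, S3, S5 — cost 2×5 + 4×8 + 9×4 + 7×6 = 120
  Shipping 150, fixed 171 → total 321.
  Any other capacity-feasible assignment to {H2, H4} ships for at least 150.
Compare {H4, H5}: its best feasible assignment gives total 322.
Compare {H1, H4}: its best feasible assignment gives total 341.
Every other set of open sites that can feasibly serve all demand totals ≥ 322 even under its best assignment. Minimum: 321.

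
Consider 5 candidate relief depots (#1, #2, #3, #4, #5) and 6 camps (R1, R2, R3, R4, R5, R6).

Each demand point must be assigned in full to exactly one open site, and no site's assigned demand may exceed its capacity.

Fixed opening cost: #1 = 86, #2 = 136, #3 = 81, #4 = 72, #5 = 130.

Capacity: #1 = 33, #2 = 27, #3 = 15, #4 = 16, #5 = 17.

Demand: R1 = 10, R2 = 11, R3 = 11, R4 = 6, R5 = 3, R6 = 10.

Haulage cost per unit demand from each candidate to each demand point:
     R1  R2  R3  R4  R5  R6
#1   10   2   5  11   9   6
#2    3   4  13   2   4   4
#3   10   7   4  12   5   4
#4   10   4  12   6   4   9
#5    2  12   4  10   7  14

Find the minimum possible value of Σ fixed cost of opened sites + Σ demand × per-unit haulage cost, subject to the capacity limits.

Open {#1, #2}; cheapest assignment that respects the capacities:
  #1 (cap 33, load 25): R2, R3, R5 — cost 11×2 + 11×5 + 3×9 = 104
  #2 (cap 27, load 26): R1, R4, R6 — cost 10×3 + 6×2 + 10×4 = 82
  Shipping 186, fixed 222 → total 408.
  Any other capacity-feasible assignment to {#1, #2} ships for at least 186.
Compare {#1, #2, #4}: its best feasible assignment gives total 465.
Compare {#1, #2, #3}: its best feasible assignment gives total 466.
Every other set of open sites that can feasibly serve all demand totals ≥ 465 even under its best assignment. Minimum: 408.

408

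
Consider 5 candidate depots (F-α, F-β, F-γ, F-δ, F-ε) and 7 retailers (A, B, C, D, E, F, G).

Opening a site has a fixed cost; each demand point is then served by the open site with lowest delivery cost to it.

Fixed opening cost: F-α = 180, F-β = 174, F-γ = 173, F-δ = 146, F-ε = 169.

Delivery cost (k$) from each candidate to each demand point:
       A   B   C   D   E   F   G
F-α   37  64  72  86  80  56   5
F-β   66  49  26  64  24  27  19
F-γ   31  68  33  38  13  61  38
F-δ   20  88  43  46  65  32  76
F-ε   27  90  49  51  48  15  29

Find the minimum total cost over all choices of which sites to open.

Open {F-β}: assign each demand point to its cheapest open site.
  A→F-β 66, B→F-β 49, C→F-β 26, D→F-β 64, E→F-β 24, F→F-β 27, G→F-β 19
  delivery cost 275, fixed 174 → total 449.
Compare {F-γ}: delivery cost 282 + fixed 173 = 455.
Compare {F-ε}: delivery cost 309 + fixed 169 = 478.
Compare {F-δ}: delivery cost 370 + fixed 146 = 516.
All other subsets cost ≥ 455. Minimum total cost: 449.

449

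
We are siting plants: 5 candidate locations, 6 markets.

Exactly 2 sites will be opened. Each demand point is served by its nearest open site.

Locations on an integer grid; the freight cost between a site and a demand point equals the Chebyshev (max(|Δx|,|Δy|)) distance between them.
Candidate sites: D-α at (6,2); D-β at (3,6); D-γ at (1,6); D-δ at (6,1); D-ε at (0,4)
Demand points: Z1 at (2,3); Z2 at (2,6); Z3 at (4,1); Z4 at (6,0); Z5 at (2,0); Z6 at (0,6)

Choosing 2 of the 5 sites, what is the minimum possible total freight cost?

Open {D-γ, D-δ}.
  Z1→D-γ 3, Z2→D-γ 1, Z3→D-δ 2, Z4→D-δ 1, Z5→D-δ 4, Z6→D-γ 1  ⇒ total 12.
Compare {D-α, D-γ}: total 13.
Compare {D-δ, D-ε}: total 13.
No size-2 selection does better; minimum is 12.

12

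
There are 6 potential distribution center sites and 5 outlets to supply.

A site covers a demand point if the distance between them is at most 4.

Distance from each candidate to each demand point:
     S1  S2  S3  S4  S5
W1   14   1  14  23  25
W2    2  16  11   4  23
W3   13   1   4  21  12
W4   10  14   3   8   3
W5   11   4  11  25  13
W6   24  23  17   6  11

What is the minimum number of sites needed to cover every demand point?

Coverage sets (demand points within 4 of each site):
  W1: {S2}
  W2: {S1, S4}
  W3: {S2, S3}
  W4: {S3, S5}
  W5: {S2}
  W6: {}
No 2 sites suffice: every size-2 union leaves at least one demand point uncovered.
But {W1, W2, W4} covers everything, so the minimum is 3.

3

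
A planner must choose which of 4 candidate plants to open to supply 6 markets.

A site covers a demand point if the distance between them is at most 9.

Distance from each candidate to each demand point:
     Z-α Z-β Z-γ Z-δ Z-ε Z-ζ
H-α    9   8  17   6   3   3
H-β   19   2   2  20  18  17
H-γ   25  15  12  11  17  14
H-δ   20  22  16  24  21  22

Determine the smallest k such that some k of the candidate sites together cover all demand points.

Coverage sets (demand points within 9 of each site):
  H-α: {Z-α, Z-β, Z-δ, Z-ε, Z-ζ}
  H-β: {Z-β, Z-γ}
  H-γ: {}
  H-δ: {}
No single site covers all 6 demand points.
But {H-α, H-β} covers everything, so the minimum is 2.

2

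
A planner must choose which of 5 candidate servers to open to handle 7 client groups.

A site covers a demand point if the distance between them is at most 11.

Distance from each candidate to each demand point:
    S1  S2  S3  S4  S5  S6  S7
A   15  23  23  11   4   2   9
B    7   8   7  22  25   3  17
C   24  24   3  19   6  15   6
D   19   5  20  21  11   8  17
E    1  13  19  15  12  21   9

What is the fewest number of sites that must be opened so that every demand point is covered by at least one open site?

Coverage sets (demand points within 11 of each site):
  A: {S4, S5, S6, S7}
  B: {S1, S2, S3, S6}
  C: {S3, S5, S7}
  D: {S2, S5, S6}
  E: {S1, S7}
No single site covers all 7 demand points.
But {A, B} covers everything, so the minimum is 2.

2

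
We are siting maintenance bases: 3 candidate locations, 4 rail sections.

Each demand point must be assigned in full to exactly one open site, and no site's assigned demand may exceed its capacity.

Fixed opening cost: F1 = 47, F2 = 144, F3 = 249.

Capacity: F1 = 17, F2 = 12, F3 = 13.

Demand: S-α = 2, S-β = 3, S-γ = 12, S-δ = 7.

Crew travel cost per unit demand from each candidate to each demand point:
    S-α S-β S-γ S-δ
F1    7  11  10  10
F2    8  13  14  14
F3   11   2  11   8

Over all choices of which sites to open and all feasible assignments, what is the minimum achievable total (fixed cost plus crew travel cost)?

Open {F1, F2}; cheapest assignment that respects the capacities:
  F1 (cap 17, load 17): S-α, S-β, S-γ — cost 2×7 + 3×11 + 12×10 = 167
  F2 (cap 12, load 7): S-δ — cost 7×14 = 98
  Shipping 265, fixed 191 → total 456.
  Any other capacity-feasible assignment to {F1, F2} ships for at least 265.
Compare {F1, F3}: its best feasible assignment gives total 492.
Compare {F1, F2, F3}: its best feasible assignment gives total 636.
Every other set of open sites that can feasibly serve all demand totals ≥ 492 even under its best assignment. Minimum: 456.

456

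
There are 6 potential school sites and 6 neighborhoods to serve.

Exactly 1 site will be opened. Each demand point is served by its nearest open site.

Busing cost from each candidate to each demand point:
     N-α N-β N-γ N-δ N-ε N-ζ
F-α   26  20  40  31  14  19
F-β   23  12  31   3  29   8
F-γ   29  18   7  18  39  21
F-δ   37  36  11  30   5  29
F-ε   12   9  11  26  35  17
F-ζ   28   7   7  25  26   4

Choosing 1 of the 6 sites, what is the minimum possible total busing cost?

97

Open {F-ζ}.
  N-α→F-ζ 28, N-β→F-ζ 7, N-γ→F-ζ 7, N-δ→F-ζ 25, N-ε→F-ζ 26, N-ζ→F-ζ 4  ⇒ total 97.
Compare {F-β}: total 106.
Compare {F-ε}: total 110.
No size-1 selection does better; minimum is 97.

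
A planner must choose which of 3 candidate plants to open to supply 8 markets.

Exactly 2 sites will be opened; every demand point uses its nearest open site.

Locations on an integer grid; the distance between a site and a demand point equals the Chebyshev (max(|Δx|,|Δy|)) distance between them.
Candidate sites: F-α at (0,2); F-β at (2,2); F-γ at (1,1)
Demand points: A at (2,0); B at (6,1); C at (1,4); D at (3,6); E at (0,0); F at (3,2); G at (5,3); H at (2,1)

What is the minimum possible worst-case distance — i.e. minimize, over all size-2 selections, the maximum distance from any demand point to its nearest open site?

4

Open {F-α, F-β}.
  Farthest demand point is B at distance 4 (to F-β); all others are ≤ 4.
With {F-β, F-γ} the worst case is 4.
With {F-α, F-γ} the worst case is 5.
No size-2 selection achieves below 4.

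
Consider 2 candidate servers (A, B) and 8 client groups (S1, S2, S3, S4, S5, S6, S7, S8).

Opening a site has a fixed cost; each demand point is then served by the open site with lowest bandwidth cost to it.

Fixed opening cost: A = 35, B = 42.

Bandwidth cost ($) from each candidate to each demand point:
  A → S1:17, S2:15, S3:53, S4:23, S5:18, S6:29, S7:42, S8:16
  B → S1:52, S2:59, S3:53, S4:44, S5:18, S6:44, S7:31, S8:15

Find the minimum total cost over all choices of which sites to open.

248

Open {A}: assign each demand point to its cheapest open site.
  S1→A 17, S2→A 15, S3→A 53, S4→A 23, S5→A 18, S6→A 29, S7→A 42, S8→A 16
  bandwidth cost 213, fixed 35 → total 248.
Compare {A, B}: bandwidth cost 201 + fixed 77 = 278.
Compare {B}: bandwidth cost 316 + fixed 42 = 358.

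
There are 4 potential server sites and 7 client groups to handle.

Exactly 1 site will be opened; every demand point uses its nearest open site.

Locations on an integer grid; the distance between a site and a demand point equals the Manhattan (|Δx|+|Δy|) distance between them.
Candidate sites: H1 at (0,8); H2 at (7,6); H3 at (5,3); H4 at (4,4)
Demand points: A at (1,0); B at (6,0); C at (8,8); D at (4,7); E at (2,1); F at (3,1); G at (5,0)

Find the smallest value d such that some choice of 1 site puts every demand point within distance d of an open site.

Open {H3}.
  Farthest demand point is C at distance 8 (to H3); all others are ≤ 8.
With {H4} the worst case is 8.
With {H2} the worst case is 12.
No size-1 selection achieves below 8.

8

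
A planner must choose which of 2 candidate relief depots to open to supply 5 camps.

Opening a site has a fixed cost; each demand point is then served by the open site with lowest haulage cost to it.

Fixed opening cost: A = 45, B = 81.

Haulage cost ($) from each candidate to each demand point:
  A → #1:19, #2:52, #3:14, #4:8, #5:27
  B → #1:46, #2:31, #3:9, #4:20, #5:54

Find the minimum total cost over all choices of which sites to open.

Open {A}: assign each demand point to its cheapest open site.
  #1→A 19, #2→A 52, #3→A 14, #4→A 8, #5→A 27
  haulage cost 120, fixed 45 → total 165.
Compare {A, B}: haulage cost 94 + fixed 126 = 220.
Compare {B}: haulage cost 160 + fixed 81 = 241.

165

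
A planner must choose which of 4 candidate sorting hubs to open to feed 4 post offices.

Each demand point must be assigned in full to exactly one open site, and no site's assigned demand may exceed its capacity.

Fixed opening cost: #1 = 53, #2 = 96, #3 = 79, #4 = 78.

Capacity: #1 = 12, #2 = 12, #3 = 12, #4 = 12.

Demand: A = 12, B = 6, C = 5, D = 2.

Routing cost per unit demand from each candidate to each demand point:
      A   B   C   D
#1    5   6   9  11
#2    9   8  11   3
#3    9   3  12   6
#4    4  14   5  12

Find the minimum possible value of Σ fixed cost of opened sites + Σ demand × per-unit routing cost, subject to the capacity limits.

Open {#1, #3, #4}; cheapest assignment that respects the capacities:
  #1 (cap 12, load 12): A — cost 12×5 = 60
  #3 (cap 12, load 8): B, D — cost 6×3 + 2×6 = 30
  #4 (cap 12, load 5): C — cost 5×5 = 25
  Shipping 115, fixed 210 → total 325.
  Any other capacity-feasible assignment to {#1, #3, #4} ships for at least 115.
Compare {#1, #2, #4}: its best feasible assignment gives total 362.
Compare {#1, #2, #3}: its best feasible assignment gives total 367.
Every other set of open sites that can feasibly serve all demand totals ≥ 362 even under its best assignment. Minimum: 325.

325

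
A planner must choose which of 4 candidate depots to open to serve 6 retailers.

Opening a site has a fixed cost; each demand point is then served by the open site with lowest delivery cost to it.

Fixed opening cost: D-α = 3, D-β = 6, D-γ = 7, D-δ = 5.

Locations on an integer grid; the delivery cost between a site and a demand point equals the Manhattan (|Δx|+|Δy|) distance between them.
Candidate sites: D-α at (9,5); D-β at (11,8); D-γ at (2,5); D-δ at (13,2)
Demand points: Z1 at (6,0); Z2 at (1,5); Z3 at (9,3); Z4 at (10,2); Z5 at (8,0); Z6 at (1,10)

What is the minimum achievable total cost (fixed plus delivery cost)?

37

Open {D-α, D-γ}: assign each demand point to its cheapest open site.
  Z1→D-α 8, Z2→D-γ 1, Z3→D-α 2, Z4→D-α 4, Z5→D-α 6, Z6→D-γ 6
  delivery cost 27, fixed 10 → total 37.
Compare {D-α, D-γ, D-δ}: delivery cost 26 + fixed 15 = 41.
Compare {D-γ, D-δ}: delivery cost 31 + fixed 12 = 43.
Compare {D-α, D-β, D-γ}: delivery cost 27 + fixed 16 = 43.
All other subsets cost ≥ 41. Minimum total cost: 37.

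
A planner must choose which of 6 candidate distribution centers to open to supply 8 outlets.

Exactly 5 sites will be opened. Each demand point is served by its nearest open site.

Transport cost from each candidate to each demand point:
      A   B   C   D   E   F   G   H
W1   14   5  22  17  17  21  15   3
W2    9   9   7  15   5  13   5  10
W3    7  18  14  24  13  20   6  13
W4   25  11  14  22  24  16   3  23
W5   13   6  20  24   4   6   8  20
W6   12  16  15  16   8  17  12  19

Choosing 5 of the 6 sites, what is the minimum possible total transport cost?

50

Open {W1, W2, W3, W4, W5}.
  A→W3 7, B→W1 5, C→W2 7, D→W2 15, E→W5 4, F→W5 6, G→W4 3, H→W1 3  ⇒ total 50.
Compare {W1, W2, W3, W5, W6}: total 52.
Compare {W1, W2, W4, W5, W6}: total 52.
No size-5 selection does better; minimum is 50.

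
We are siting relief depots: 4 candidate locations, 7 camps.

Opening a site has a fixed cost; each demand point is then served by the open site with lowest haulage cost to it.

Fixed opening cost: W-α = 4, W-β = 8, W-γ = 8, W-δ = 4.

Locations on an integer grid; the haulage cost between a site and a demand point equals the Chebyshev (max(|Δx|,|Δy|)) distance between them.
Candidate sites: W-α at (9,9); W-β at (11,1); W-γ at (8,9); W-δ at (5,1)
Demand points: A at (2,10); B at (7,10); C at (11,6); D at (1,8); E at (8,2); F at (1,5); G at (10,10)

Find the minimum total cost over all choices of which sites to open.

35

Open {W-α, W-δ}: assign each demand point to its cheapest open site.
  A→W-α 7, B→W-α 2, C→W-α 3, D→W-δ 7, E→W-δ 3, F→W-δ 4, G→W-α 1
  haulage cost 27, fixed 8 → total 35.
Compare {W-γ, W-δ}: haulage cost 26 + fixed 12 = 38.
Compare {W-α}: haulage cost 36 + fixed 4 = 40.
Compare {W-γ}: haulage cost 33 + fixed 8 = 41.
All other subsets cost ≥ 38. Minimum total cost: 35.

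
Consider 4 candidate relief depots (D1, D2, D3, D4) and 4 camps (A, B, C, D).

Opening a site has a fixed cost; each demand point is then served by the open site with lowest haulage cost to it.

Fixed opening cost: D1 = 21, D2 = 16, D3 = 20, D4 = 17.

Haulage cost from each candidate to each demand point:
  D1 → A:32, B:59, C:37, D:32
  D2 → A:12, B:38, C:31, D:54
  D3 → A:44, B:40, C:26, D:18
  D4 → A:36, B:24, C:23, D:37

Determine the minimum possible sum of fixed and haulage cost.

129

Open {D2, D4}: assign each demand point to its cheapest open site.
  A→D2 12, B→D4 24, C→D4 23, D→D4 37
  haulage cost 96, fixed 33 → total 129.
Compare {D2, D3}: haulage cost 94 + fixed 36 = 130.
Compare {D2, D3, D4}: haulage cost 77 + fixed 53 = 130.
Compare {D4}: haulage cost 120 + fixed 17 = 137.
All other subsets cost ≥ 130. Minimum total cost: 129.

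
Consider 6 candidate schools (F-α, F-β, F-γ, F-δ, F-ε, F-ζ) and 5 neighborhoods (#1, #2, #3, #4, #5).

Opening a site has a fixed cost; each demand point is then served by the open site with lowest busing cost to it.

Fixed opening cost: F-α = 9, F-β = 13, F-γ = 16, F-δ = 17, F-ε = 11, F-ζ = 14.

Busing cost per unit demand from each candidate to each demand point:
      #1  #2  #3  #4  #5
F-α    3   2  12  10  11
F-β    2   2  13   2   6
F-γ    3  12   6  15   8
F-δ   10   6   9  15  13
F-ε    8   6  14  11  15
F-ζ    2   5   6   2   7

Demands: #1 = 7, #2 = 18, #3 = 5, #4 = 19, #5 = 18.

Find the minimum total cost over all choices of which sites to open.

Open {F-β, F-ζ}: assign each demand point to its cheapest open site.
  #1→F-β 7×2=14, #2→F-β 18×2=36, #3→F-ζ 5×6=30, #4→F-β 19×2=38, #5→F-β 18×6=108
  busing cost 226, fixed 27 → total 253.
Compare {F-β, F-γ}: busing cost 226 + fixed 29 = 255.
Compare {F-α, F-β, F-ζ}: busing cost 226 + fixed 36 = 262.
Compare {F-α, F-β, F-γ}: busing cost 226 + fixed 38 = 264.
All other subsets cost ≥ 255. Minimum total cost: 253.

253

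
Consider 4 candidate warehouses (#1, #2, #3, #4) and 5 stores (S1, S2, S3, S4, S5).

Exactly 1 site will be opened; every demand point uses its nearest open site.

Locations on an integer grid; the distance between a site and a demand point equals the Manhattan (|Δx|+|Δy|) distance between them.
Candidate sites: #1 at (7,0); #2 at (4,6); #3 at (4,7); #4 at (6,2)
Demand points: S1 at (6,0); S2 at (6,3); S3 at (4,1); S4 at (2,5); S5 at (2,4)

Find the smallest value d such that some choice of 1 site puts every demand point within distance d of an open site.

Open {#4}.
  Farthest demand point is S4 at distance 7 (to #4); all others are ≤ 7.
With {#2} the worst case is 8.
With {#3} the worst case is 9.
No size-1 selection achieves below 7.

7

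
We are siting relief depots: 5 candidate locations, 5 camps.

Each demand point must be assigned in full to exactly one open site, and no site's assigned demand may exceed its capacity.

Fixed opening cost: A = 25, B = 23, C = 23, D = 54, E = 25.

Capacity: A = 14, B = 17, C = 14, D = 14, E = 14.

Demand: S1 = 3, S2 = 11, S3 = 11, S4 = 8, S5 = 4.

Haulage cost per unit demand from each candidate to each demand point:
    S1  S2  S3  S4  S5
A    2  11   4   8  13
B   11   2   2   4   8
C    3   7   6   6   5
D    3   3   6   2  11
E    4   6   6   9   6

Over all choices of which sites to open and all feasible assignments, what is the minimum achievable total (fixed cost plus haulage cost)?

Open {A, B, C}; cheapest assignment that respects the capacities:
  A (cap 14, load 14): S1, S3 — cost 3×2 + 11×4 = 50
  B (cap 17, load 11): S2 — cost 11×2 = 22
  C (cap 14, load 12): S4, S5 — cost 8×6 + 4×5 = 68
  Shipping 140, fixed 71 → total 211.
  Any other capacity-feasible assignment to {A, B, C} ships for at least 140.
Compare {A, B, D}: its best feasible assignment gives total 222.
Compare {B, C, D}: its best feasible assignment gives total 232.
Every other set of open sites that can feasibly serve all demand totals ≥ 222 even under its best assignment. Minimum: 211.

211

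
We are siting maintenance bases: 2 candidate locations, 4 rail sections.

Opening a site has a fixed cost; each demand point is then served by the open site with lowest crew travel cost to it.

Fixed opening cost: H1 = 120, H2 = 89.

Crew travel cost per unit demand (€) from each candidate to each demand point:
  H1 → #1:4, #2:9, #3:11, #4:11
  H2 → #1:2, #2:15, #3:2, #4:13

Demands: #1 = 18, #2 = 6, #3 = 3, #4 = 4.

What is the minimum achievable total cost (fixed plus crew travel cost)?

Open {H2}: assign each demand point to its cheapest open site.
  #1→H2 18×2=36, #2→H2 6×15=90, #3→H2 3×2=6, #4→H2 4×13=52
  crew travel cost 184, fixed 89 → total 273.
Compare {H1}: crew travel cost 203 + fixed 120 = 323.
Compare {H1, H2}: crew travel cost 140 + fixed 209 = 349.

273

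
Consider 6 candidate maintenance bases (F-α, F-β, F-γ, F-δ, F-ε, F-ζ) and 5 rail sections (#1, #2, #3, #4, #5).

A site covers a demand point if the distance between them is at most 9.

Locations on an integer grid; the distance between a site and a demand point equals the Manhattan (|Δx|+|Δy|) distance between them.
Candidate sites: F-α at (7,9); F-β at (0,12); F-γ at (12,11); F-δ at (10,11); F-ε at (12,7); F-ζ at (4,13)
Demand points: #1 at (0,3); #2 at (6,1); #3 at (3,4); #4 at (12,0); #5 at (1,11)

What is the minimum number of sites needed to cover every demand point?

Coverage sets (demand points within 9 of each site):
  F-α: {#2, #3, #5}
  F-β: {#1, #5}
  F-γ: {}
  F-δ: {#5}
  F-ε: {#4}
  F-ζ: {#5}
No 2 sites suffice: every size-2 union leaves at least one demand point uncovered.
But {F-α, F-β, F-ε} covers everything, so the minimum is 3.

3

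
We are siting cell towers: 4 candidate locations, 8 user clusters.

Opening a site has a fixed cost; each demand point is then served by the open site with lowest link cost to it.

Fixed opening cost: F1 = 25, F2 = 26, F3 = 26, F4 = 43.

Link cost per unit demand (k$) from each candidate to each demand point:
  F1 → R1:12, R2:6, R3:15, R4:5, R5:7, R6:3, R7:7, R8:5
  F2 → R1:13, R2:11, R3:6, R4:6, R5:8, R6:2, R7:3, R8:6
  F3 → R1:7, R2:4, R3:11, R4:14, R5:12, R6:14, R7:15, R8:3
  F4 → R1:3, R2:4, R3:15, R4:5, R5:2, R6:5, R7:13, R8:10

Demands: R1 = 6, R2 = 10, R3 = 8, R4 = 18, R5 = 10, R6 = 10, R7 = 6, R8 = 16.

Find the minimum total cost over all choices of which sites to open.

Open {F2, F3, F4}: assign each demand point to its cheapest open site.
  R1→F4 6×3=18, R2→F3 10×4=40, R3→F2 8×6=48, R4→F4 18×5=90, R5→F4 10×2=20, R6→F2 10×2=20, R7→F2 6×3=18, R8→F3 16×3=48
  link cost 302, fixed 95 → total 397.
Compare {F2, F4}: link cost 350 + fixed 69 = 419.
Compare {F1, F2, F3, F4}: link cost 302 + fixed 120 = 422.
Compare {F1, F2, F4}: link cost 334 + fixed 94 = 428.
All other subsets cost ≥ 419. Minimum total cost: 397.

397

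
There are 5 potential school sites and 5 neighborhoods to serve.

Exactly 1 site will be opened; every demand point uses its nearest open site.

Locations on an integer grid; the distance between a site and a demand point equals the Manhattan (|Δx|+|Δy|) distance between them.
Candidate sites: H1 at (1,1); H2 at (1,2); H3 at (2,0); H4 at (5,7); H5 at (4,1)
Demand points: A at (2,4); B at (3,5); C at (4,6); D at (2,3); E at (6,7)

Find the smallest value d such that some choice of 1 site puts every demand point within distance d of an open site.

7

Open {H4}.
  Farthest demand point is D at distance 7 (to H4); all others are ≤ 7.
With {H5} the worst case is 8.
With {H2} the worst case is 10.
No size-1 selection achieves below 7.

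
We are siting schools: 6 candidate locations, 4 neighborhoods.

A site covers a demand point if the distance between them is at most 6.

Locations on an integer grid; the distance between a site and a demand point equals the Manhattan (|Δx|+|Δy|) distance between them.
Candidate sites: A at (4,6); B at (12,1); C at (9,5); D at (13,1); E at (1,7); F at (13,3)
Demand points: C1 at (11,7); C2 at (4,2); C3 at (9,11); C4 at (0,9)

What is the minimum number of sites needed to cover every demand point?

3

Coverage sets (demand points within 6 of each site):
  A: {C2}
  B: {}
  C: {C1, C3}
  D: {}
  E: {C4}
  F: {C1}
No 2 sites suffice: every size-2 union leaves at least one demand point uncovered.
But {A, C, E} covers everything, so the minimum is 3.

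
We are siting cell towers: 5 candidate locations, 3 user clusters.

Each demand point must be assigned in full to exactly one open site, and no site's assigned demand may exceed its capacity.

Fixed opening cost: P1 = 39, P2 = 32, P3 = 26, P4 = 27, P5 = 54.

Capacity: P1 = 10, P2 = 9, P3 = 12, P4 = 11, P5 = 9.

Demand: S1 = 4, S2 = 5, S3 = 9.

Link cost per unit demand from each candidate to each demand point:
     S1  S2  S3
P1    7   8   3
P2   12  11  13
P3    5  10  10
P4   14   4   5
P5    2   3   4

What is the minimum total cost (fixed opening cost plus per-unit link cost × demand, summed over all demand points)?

143

Open {P1, P5}; cheapest assignment that respects the capacities:
  P1 (cap 10, load 9): S3 — cost 9×3 = 27
  P5 (cap 9, load 9): S1, S2 — cost 4×2 + 5×3 = 23
  Shipping 50, fixed 93 → total 143.
  Any other capacity-feasible assignment to {P1, P5} ships for at least 50.
Compare {P4, P5}: its best feasible assignment gives total 149.
Compare {P1, P3, P4}: its best feasible assignment gives total 159.
Every other set of open sites that can feasibly serve all demand totals ≥ 149 even under its best assignment. Minimum: 143.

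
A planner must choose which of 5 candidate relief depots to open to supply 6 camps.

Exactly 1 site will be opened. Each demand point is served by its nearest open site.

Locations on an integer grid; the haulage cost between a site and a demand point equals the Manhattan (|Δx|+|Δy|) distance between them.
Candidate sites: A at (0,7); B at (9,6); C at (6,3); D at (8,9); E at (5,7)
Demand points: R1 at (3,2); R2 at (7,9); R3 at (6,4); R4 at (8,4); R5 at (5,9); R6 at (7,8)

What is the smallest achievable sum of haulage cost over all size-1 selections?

26

Open {E}.
  R1→E 7, R2→E 4, R3→E 4, R4→E 6, R5→E 2, R6→E 3  ⇒ total 26.
Compare {C}: total 28.
Compare {D}: total 30.
No size-1 selection does better; minimum is 26.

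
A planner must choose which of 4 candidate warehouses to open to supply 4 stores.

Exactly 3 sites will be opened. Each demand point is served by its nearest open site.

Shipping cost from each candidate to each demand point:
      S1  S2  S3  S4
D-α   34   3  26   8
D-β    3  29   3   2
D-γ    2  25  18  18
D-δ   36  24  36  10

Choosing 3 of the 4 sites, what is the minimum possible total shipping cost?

10

Open {D-α, D-β, D-γ}.
  S1→D-γ 2, S2→D-α 3, S3→D-β 3, S4→D-β 2  ⇒ total 10.
Compare {D-α, D-β, D-δ}: total 11.
Compare {D-α, D-γ, D-δ}: total 31.
No size-3 selection does better; minimum is 10.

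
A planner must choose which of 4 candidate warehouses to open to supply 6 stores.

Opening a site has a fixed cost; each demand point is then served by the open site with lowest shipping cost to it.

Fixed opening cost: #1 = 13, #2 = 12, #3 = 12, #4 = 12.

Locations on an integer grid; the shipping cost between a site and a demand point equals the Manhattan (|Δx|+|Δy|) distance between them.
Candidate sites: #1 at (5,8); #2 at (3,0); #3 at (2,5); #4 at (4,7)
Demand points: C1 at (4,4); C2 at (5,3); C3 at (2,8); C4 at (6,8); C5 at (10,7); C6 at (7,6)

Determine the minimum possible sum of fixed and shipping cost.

Open {#4}: assign each demand point to its cheapest open site.
  C1→#4 3, C2→#4 5, C3→#4 3, C4→#4 3, C5→#4 6, C6→#4 4
  shipping cost 24, fixed 12 → total 36.
Compare {#1}: shipping cost 24 + fixed 13 = 37.
Compare {#3}: shipping cost 34 + fixed 12 = 46.
Compare {#1, #3}: shipping cost 22 + fixed 25 = 47.
All other subsets cost ≥ 37. Minimum total cost: 36.

36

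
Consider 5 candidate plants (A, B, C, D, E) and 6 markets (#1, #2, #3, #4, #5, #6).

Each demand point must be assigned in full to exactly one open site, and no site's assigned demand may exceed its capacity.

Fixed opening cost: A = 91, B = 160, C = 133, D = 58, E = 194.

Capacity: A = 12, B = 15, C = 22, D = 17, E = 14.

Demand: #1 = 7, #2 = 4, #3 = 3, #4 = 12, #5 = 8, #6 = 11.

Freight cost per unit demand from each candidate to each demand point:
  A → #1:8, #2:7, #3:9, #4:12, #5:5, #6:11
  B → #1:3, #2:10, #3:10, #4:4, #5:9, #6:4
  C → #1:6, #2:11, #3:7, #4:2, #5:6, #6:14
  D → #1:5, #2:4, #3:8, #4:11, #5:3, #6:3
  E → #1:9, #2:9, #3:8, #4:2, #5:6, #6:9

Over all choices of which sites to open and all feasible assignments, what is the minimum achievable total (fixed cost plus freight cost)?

458

Open {A, C, D}; cheapest assignment that respects the capacities:
  A (cap 12, load 8): #5 — cost 8×5 = 40
  C (cap 22, load 22): #1, #3, #4 — cost 7×6 + 3×7 + 12×2 = 87
  D (cap 17, load 15): #2, #6 — cost 4×4 + 11×3 = 49
  Shipping 176, fixed 282 → total 458.
  Any other capacity-feasible assignment to {A, C, D} ships for at least 176.
Compare {B, C, D}: its best feasible assignment gives total 522.
Compare {C, D, E}: its best feasible assignment gives total 569.
Every other set of open sites that can feasibly serve all demand totals ≥ 522 even under its best assignment. Minimum: 458.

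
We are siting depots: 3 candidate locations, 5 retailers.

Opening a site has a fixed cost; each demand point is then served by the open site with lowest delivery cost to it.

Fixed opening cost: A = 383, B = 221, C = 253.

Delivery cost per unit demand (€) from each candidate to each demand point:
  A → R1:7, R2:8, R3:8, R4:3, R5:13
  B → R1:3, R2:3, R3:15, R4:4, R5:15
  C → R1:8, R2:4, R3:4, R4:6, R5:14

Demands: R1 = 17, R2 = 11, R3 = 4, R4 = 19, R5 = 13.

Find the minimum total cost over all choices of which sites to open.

Open {B}: assign each demand point to its cheapest open site.
  R1→B 17×3=51, R2→B 11×3=33, R3→B 4×15=60, R4→B 19×4=76, R5→B 13×15=195
  delivery cost 415, fixed 221 → total 636.
Compare {C}: delivery cost 492 + fixed 253 = 745.
Compare {B, C}: delivery cost 358 + fixed 474 = 832.
Compare {A}: delivery cost 465 + fixed 383 = 848.
All other subsets cost ≥ 745. Minimum total cost: 636.

636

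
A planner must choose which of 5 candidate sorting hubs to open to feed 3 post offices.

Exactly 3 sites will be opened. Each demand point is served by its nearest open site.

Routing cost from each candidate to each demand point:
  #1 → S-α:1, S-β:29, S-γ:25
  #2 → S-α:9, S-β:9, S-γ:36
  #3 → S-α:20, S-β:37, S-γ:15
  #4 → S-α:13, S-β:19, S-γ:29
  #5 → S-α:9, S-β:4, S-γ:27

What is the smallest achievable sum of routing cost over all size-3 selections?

20

Open {#1, #3, #5}.
  S-α→#1 1, S-β→#5 4, S-γ→#3 15  ⇒ total 20.
Compare {#1, #2, #3}: total 25.
Compare {#2, #3, #5}: total 28.
No size-3 selection does better; minimum is 20.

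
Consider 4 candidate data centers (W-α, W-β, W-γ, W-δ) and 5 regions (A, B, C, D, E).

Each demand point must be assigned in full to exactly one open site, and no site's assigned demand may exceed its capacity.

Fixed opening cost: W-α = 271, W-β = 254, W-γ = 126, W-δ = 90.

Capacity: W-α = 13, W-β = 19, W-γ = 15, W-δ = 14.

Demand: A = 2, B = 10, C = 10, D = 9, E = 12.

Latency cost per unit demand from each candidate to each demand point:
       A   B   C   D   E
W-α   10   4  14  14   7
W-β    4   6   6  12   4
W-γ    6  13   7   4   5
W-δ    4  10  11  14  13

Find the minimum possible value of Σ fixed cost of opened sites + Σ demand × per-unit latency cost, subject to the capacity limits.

Open {W-β, W-γ, W-δ}; cheapest assignment that respects the capacities:
  W-β (cap 19, load 19): C, D — cost 10×6 + 9×12 = 168
  W-γ (cap 15, load 12): E — cost 12×5 = 60
  W-δ (cap 14, load 12): A, B — cost 2×4 + 10×10 = 108
  Shipping 336, fixed 470 → total 806.
  Any other capacity-feasible assignment to {W-β, W-γ, W-δ} ships for at least 336.
Compare {W-α, W-β, W-γ}: its best feasible assignment gives total 931.
Compare {W-α, W-β, W-δ}: its best feasible assignment gives total 975.
Every other set of open sites that can feasibly serve all demand totals ≥ 931 even under its best assignment. Minimum: 806.

806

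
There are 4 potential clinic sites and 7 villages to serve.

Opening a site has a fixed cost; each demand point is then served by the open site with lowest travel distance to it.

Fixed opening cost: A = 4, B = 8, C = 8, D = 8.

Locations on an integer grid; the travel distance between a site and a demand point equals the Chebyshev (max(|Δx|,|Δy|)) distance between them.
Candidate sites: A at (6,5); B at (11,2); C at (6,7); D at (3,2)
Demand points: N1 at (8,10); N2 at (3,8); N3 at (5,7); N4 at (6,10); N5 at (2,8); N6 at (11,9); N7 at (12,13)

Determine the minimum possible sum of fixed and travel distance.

33

Open {C}: assign each demand point to its cheapest open site.
  N1→C 3, N2→C 3, N3→C 1, N4→C 3, N5→C 4, N6→C 5, N7→C 6
  travel distance 25, fixed 8 → total 33.
Compare {A}: travel distance 32 + fixed 4 = 36.
Compare {A, C}: travel distance 25 + fixed 12 = 37.
Compare {B, C}: travel distance 25 + fixed 16 = 41.
All other subsets cost ≥ 36. Minimum total cost: 33.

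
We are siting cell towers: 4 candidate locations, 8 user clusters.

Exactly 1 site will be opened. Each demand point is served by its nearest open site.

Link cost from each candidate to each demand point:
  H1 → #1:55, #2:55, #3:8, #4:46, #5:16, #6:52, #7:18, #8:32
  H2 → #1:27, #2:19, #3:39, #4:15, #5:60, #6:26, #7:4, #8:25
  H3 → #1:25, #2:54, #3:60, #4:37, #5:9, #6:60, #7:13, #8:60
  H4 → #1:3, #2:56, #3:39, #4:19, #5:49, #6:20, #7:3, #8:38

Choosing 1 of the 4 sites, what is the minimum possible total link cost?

Open {H2}.
  #1→H2 27, #2→H2 19, #3→H2 39, #4→H2 15, #5→H2 60, #6→H2 26, #7→H2 4, #8→H2 25  ⇒ total 215.
Compare {H4}: total 227.
Compare {H1}: total 282.
No size-1 selection does better; minimum is 215.

215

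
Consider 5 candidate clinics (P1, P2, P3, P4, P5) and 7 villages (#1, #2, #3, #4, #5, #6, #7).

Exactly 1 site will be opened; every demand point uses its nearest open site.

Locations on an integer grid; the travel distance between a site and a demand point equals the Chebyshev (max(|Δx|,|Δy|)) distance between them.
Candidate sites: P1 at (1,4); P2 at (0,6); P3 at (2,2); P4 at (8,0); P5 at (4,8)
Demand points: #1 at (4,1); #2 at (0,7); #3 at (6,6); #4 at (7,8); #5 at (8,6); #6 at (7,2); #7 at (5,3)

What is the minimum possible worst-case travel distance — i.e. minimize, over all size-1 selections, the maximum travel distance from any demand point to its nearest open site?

6

Open {P3}.
  Farthest demand point is #4 at travel distance 6 (to P3); all others are ≤ 6.
With {P1} the worst case is 7.
With {P5} the worst case is 7.
No size-1 selection achieves below 6.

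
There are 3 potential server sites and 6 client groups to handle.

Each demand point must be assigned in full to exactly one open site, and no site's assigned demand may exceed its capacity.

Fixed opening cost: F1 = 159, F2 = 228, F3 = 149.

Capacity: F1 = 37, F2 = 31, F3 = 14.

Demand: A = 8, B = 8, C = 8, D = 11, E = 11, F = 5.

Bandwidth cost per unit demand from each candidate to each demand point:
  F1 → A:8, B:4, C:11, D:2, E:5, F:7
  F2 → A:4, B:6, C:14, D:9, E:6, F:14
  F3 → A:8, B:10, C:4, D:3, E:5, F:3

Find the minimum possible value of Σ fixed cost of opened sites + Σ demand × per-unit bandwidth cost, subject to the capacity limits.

662

Open {F1, F2}; cheapest assignment that respects the capacities:
  F1 (cap 37, load 32): B, C, D, F — cost 8×4 + 8×11 + 11×2 + 5×7 = 177
  F2 (cap 31, load 19): A, E — cost 8×4 + 11×6 = 98
  Shipping 275, fixed 387 → total 662.
  Any other capacity-feasible assignment to {F1, F2} ships for at least 275.
Compare {F1, F2, F3}: its best feasible assignment gives total 724.
Every other set of open sites that can feasibly serve all demand totals ≥ 724 even under its best assignment. Minimum: 662.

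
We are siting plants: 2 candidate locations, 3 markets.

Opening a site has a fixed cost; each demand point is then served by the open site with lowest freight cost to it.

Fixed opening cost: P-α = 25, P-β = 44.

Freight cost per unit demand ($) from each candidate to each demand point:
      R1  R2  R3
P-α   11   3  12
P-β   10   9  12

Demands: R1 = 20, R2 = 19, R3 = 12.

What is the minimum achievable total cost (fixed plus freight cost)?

446

Open {P-α}: assign each demand point to its cheapest open site.
  R1→P-α 20×11=220, R2→P-α 19×3=57, R3→P-α 12×12=144
  freight cost 421, fixed 25 → total 446.
Compare {P-α, P-β}: freight cost 401 + fixed 69 = 470.
Compare {P-β}: freight cost 515 + fixed 44 = 559.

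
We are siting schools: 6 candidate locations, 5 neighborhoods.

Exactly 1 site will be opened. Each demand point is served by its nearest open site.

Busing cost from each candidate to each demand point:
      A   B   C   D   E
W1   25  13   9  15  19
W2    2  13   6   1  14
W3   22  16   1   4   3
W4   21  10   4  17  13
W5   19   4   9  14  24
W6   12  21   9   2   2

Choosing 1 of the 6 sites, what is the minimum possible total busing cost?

36

Open {W2}.
  A→W2 2, B→W2 13, C→W2 6, D→W2 1, E→W2 14  ⇒ total 36.
Compare {W3}: total 46.
Compare {W6}: total 46.
No size-1 selection does better; minimum is 36.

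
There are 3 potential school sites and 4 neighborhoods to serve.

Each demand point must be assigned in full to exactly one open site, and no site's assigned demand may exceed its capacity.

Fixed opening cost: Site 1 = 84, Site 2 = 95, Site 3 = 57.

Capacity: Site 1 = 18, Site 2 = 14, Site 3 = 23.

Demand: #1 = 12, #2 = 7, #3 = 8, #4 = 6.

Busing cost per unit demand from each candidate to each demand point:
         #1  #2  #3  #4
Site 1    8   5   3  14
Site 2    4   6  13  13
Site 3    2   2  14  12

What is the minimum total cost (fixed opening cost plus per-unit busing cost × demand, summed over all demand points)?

287

Open {Site 1, Site 3}; cheapest assignment that respects the capacities:
  Site 1 (cap 18, load 14): #3, #4 — cost 8×3 + 6×14 = 108
  Site 3 (cap 23, load 19): #1, #2 — cost 12×2 + 7×2 = 38
  Shipping 146, fixed 141 → total 287.
  Any other capacity-feasible assignment to {Site 1, Site 3} ships for at least 146.
Compare {Site 2, Site 3}: its best feasible assignment gives total 372.
Compare {Site 1, Site 2, Site 3}: its best feasible assignment gives total 376.
Every other set of open sites that can feasibly serve all demand totals ≥ 372 even under its best assignment. Minimum: 287.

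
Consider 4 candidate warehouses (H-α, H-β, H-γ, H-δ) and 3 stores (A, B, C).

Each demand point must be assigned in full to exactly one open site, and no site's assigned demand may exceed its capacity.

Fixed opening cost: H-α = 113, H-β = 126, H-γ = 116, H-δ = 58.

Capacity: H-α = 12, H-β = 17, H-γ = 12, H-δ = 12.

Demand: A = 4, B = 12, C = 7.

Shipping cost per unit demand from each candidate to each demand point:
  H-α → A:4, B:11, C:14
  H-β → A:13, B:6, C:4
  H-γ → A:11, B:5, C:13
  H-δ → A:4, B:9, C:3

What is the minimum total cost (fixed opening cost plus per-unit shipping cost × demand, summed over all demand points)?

271

Open {H-γ, H-δ}; cheapest assignment that respects the capacities:
  H-γ (cap 12, load 12): B — cost 12×5 = 60
  H-δ (cap 12, load 11): A, C — cost 4×4 + 7×3 = 37
  Shipping 97, fixed 174 → total 271.
  Any other capacity-feasible assignment to {H-γ, H-δ} ships for at least 97.
Compare {H-β, H-δ}: its best feasible assignment gives total 293.
Compare {H-α, H-δ}: its best feasible assignment gives total 340.
Every other set of open sites that can feasibly serve all demand totals ≥ 293 even under its best assignment. Minimum: 271.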